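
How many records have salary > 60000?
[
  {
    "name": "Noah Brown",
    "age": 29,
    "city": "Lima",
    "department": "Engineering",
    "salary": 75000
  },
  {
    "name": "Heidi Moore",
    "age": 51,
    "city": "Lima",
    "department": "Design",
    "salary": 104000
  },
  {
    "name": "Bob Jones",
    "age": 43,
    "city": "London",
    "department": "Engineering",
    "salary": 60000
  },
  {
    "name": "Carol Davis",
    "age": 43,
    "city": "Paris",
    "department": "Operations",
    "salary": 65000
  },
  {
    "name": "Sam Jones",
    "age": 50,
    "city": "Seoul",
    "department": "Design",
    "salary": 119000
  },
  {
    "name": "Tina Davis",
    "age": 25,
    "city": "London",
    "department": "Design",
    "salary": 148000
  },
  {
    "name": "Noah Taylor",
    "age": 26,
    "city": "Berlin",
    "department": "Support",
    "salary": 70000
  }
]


Data: 7 records
Condition: salary > 60000

Checking each record:
  Noah Brown: 75000 MATCH
  Heidi Moore: 104000 MATCH
  Bob Jones: 60000
  Carol Davis: 65000 MATCH
  Sam Jones: 119000 MATCH
  Tina Davis: 148000 MATCH
  Noah Taylor: 70000 MATCH

Count: 6

6


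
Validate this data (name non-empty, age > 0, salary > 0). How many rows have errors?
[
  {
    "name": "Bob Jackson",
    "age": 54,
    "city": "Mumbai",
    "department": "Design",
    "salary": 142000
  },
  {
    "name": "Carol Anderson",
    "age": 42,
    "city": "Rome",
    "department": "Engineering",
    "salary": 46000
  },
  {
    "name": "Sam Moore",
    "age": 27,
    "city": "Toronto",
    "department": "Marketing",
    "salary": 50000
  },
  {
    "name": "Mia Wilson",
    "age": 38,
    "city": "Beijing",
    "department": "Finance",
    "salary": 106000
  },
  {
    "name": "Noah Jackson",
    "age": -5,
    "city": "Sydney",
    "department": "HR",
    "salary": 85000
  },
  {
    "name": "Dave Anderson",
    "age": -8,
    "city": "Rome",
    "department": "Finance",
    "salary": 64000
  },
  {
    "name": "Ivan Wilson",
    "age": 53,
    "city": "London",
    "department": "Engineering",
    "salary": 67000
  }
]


Validating 7 records:
Rules: name non-empty, age > 0, salary > 0

  Row 1 (Bob Jackson): OK
  Row 2 (Carol Anderson): OK
  Row 3 (Sam Moore): OK
  Row 4 (Mia Wilson): OK
  Row 5 (Noah Jackson): negative age: -5
  Row 6 (Dave Anderson): negative age: -8
  Row 7 (Ivan Wilson): OK

Total errors: 2

2 errors


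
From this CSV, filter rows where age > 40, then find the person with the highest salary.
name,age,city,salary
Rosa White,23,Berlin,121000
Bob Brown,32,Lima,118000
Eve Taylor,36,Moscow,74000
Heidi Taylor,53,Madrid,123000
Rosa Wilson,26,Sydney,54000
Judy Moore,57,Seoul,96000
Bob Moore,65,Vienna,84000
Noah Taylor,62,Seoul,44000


Filter: age > 40
Sort by: salary (descending)

Filtered records (4):
  Heidi Taylor, age 53, salary $123000
  Judy Moore, age 57, salary $96000
  Bob Moore, age 65, salary $84000
  Noah Taylor, age 62, salary $44000

Highest salary: Heidi Taylor ($123000)

Heidi Taylor


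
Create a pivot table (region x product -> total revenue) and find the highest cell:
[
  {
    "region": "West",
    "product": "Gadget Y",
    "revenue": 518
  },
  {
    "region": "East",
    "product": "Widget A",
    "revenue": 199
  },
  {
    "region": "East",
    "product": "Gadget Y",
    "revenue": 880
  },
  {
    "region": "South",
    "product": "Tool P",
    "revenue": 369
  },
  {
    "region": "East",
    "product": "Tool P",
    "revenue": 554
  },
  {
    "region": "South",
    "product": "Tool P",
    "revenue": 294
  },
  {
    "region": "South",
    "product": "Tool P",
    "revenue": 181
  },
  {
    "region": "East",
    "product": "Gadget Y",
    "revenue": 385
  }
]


Pivot: region (rows) x product (columns) -> total revenue

     Gadget Y      Tool P        Widget A    
East          1265           554           199  
South            0           844             0  
West           518             0             0  

Highest: East / Gadget Y = $1265

East / Gadget Y = $1265


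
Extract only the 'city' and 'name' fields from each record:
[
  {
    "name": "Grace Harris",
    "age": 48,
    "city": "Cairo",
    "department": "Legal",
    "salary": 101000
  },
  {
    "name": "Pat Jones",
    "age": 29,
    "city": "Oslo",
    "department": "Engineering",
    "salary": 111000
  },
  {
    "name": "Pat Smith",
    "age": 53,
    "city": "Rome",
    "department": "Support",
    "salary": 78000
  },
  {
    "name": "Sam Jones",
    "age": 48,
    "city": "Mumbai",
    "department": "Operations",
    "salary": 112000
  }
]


Original: 4 records with fields: name, age, city, department, salary
Keep: ['city', 'name']
Drop: ['age', 'department', 'salary']
Result: 4 records, 2 fields each

[
  {
    "city": "Cairo",
    "name": "Grace Harris"
  },
  {
    "city": "Oslo",
    "name": "Pat Jones"
  },
  {
    "city": "Rome",
    "name": "Pat Smith"
  },
  {
    "city": "Mumbai",
    "name": "Sam Jones"
  }
]


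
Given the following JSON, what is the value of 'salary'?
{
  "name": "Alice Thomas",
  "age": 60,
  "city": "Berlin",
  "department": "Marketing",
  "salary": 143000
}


Looking up field 'salary'
Value: 143000

143000


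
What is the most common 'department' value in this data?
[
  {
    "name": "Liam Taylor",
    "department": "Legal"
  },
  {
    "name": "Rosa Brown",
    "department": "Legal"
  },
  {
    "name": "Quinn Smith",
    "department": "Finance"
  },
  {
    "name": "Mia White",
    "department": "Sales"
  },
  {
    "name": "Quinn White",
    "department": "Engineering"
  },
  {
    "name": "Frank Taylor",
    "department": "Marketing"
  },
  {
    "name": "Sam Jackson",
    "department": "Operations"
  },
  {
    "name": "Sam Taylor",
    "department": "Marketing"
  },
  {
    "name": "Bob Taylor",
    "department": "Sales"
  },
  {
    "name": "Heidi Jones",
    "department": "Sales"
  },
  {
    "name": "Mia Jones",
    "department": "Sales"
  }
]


Counting 'department' values across 11 records:

  Sales: 4 ####
  Legal: 2 ##
  Marketing: 2 ##
  Finance: 1 #
  Engineering: 1 #
  Operations: 1 #

Most common: Sales (4 times)

Sales (4 times)


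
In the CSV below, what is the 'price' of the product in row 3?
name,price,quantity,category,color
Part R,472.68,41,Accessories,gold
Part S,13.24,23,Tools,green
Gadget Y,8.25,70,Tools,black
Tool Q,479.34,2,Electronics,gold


Query: Row 3 ('Gadget Y'), column 'price'
Value: 8.25

8.25


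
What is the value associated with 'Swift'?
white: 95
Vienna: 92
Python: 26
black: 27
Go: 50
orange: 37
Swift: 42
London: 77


Looking up key 'Swift'
Value: 42

42


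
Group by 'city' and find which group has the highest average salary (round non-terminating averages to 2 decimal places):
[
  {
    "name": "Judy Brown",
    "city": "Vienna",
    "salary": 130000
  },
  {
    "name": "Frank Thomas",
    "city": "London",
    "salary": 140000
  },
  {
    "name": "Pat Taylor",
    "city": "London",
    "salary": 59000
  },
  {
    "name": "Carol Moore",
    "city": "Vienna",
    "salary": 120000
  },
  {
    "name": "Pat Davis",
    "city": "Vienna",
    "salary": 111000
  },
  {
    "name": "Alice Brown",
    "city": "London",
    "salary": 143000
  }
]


Group by: city

Groups:
  London: 3 people, avg salary = 342000/3 = $114000
  Vienna: 3 people, avg salary = 361000/3 ≈ $120333.33

Highest average salary: Vienna (≈$120333.33)

Vienna (≈$120333.33)


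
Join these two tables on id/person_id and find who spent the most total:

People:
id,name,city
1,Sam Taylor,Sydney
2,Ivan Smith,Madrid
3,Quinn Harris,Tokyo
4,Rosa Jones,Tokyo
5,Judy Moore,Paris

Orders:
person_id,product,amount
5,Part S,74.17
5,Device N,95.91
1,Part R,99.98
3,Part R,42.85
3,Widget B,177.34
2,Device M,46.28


Join on: people.id = orders.person_id

Joined rows:
  Judy Moore (Paris) bought Part S for $74.17
  Judy Moore (Paris) bought Device N for $95.91
  Sam Taylor (Sydney) bought Part R for $99.98
  Quinn Harris (Tokyo) bought Part R for $42.85
  Quinn Harris (Tokyo) bought Widget B for $177.34
  Ivan Smith (Madrid) bought Device M for $46.28

Total per person:
  Quinn Harris: $220.19
  Judy Moore: $170.08
  Sam Taylor: $99.98
  Ivan Smith: $46.28

Top spender: Quinn Harris ($220.19)

Quinn Harris ($220.19)


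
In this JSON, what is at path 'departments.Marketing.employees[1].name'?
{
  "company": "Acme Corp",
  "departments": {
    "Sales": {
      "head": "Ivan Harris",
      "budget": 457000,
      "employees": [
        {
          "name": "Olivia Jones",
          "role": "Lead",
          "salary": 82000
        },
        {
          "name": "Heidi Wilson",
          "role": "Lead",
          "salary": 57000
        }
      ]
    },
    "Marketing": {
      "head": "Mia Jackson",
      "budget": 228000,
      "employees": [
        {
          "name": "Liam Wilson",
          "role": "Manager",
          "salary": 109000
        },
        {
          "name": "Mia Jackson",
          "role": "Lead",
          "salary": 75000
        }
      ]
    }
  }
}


Path: departments.Marketing.employees[1].name

Navigate:
  -> departments
  -> Marketing
  -> employees[1].name = 'Mia Jackson'

Mia Jackson


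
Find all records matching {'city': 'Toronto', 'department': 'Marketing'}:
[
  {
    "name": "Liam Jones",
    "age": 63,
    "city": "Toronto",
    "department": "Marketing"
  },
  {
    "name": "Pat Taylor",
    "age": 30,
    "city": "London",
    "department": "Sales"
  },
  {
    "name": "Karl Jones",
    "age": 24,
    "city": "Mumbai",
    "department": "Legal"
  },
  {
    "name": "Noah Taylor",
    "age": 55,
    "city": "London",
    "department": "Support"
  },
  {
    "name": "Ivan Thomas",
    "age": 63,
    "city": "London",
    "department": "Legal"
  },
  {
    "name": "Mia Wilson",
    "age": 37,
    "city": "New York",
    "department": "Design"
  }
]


Search criteria: {'city': 'Toronto', 'department': 'Marketing'}

Checking 6 records:
  Liam Jones: {city: Toronto, department: Marketing} <-- MATCH
  Pat Taylor: {city: London, department: Sales}
  Karl Jones: {city: Mumbai, department: Legal}
  Noah Taylor: {city: London, department: Support}
  Ivan Thomas: {city: London, department: Legal}
  Mia Wilson: {city: New York, department: Design}

Matches: ["Liam Jones"]

["Liam Jones"]


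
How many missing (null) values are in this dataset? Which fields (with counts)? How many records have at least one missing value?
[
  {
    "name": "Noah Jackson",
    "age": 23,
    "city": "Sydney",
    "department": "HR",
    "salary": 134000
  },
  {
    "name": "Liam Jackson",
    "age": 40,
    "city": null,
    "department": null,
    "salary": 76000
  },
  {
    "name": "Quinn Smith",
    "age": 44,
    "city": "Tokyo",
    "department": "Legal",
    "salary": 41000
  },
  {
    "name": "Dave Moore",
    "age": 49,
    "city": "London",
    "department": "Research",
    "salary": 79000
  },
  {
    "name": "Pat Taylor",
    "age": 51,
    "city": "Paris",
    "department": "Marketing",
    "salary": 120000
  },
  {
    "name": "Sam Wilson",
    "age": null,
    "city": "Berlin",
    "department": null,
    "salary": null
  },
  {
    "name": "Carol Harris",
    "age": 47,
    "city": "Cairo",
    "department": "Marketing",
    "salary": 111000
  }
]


Checking for missing (null) values in 7 records:

  Noah Jackson: complete
  Liam Jackson: city, department
  Quinn Smith: complete
  Dave Moore: complete
  Pat Taylor: complete
  Sam Wilson: age, department, salary
  Carol Harris: complete

Per field:
  name: 0 missing
  age: 1 missing
  city: 1 missing
  department: 2 missing
  salary: 1 missing

Total missing values: 5
Records with any missing: 2

5 missing values (age: 1, city: 1, department: 2, salary: 1); 2 incomplete records


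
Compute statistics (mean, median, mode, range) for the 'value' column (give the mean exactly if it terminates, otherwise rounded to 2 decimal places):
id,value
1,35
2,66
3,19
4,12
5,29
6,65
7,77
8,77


Data: [35, 66, 19, 12, 29, 65, 77, 77]
Count: 8
Sum: 380
Mean: 380/8 = 47.5
Sorted: [12, 19, 29, 35, 65, 66, 77, 77]
Median: 50.0
Mode: 77 (2 times)
Range: 77 - 12 = 65
Min: 12, Max: 77

mean=47.5, median=50.0, mode=77, range=65


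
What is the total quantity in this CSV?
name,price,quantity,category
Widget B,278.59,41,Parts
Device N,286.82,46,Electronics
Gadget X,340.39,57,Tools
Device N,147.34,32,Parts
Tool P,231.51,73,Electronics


Computing total quantity:
Values: [41, 46, 57, 32, 73]
Sum = 249

249


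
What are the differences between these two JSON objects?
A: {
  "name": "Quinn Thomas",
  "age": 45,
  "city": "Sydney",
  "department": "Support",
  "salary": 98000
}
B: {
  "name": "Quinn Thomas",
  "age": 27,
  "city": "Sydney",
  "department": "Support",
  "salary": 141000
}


Comparing each field (in key order):
  name: same
  age: DIFFERENT
  city: same
  department: same
  salary: DIFFERENT
Differences:
  age: 45 -> 27
  salary: 98000 -> 141000

2 field(s) changed

2 changes: age, salary


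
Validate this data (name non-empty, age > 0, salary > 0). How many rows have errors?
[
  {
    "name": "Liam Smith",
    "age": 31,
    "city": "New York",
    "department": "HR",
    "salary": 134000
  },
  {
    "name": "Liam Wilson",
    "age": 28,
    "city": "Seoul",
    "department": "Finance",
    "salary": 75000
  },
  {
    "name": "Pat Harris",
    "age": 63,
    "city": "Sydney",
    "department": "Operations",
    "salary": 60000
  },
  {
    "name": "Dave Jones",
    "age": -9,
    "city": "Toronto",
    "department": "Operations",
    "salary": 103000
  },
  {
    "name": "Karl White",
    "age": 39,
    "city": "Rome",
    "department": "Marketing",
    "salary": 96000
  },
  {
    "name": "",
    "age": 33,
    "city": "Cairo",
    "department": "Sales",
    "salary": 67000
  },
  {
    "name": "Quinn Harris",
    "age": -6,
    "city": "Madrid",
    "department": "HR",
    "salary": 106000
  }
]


Validating 7 records:
Rules: name non-empty, age > 0, salary > 0

  Row 1 (Liam Smith): OK
  Row 2 (Liam Wilson): OK
  Row 3 (Pat Harris): OK
  Row 4 (Dave Jones): negative age: -9
  Row 5 (Karl White): OK
  Row 6 (???): empty name
  Row 7 (Quinn Harris): negative age: -6

Total errors: 3

3 errors


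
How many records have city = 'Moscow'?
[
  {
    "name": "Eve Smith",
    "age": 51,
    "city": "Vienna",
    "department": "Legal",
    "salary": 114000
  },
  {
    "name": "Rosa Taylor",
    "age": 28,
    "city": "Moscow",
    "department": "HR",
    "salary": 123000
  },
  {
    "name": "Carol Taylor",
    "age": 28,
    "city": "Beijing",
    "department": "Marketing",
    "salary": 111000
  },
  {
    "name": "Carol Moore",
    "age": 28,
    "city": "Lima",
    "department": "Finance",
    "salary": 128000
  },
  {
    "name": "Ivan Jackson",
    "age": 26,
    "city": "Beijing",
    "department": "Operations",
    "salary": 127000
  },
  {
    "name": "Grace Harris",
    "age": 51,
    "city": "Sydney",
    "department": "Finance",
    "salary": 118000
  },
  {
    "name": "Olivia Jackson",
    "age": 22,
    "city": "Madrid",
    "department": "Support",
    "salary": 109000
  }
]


Data: 7 records
Condition: city = 'Moscow'

Checking each record:
  Eve Smith: Vienna
  Rosa Taylor: Moscow MATCH
  Carol Taylor: Beijing
  Carol Moore: Lima
  Ivan Jackson: Beijing
  Grace Harris: Sydney
  Olivia Jackson: Madrid

Count: 1

1


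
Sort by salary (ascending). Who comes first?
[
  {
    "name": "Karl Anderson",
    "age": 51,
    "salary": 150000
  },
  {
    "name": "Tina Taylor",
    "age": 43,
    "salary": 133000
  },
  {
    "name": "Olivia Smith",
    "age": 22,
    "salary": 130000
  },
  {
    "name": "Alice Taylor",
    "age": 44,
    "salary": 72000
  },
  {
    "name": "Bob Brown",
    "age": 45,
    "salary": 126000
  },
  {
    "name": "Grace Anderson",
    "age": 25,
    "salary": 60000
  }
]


Sort by: salary (ascending)

Sorted order:
  1. Grace Anderson (salary = 60000)
  2. Alice Taylor (salary = 72000)
  3. Bob Brown (salary = 126000)
  4. Olivia Smith (salary = 130000)
  5. Tina Taylor (salary = 133000)
  6. Karl Anderson (salary = 150000)

First: Grace Anderson

Grace Anderson


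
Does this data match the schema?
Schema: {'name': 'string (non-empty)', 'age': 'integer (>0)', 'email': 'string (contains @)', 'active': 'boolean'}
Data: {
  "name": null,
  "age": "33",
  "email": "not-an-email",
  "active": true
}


Validating each field against schema:
  name: FAIL (null is not a string)
  age: FAIL ("33" is not an integer)
  email: FAIL ("not-an-email" does not contain @)
  active: OK (boolean)

Result: INVALID (3 errors: name, age, email)

INVALID (3 errors: name, age, email)


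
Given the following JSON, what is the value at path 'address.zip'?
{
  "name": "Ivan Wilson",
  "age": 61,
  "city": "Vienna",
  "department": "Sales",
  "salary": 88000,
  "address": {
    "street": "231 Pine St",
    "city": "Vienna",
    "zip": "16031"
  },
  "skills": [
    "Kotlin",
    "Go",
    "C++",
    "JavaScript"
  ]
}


Query: address.zip
Path: address -> zip
Value: 16031

16031


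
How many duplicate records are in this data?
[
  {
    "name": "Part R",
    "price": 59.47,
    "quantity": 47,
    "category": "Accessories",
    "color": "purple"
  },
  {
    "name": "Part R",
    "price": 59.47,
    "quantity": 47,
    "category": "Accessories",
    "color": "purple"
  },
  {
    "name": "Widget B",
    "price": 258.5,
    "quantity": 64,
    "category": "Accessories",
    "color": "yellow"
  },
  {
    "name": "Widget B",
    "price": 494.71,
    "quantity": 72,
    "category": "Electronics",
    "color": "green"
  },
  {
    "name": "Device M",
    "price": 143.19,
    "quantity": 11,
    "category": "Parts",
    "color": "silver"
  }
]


Checking 5 records for duplicates:

  Row 1: Part R ($59.47, qty 47)
  Row 2: Part R ($59.47, qty 47) <-- DUPLICATE
  Row 3: Widget B ($258.5, qty 64)
  Row 4: Widget B ($494.71, qty 72)
  Row 5: Device M ($143.19, qty 11)

Duplicates found: 1
Unique records: 4

1 duplicates, 4 unique


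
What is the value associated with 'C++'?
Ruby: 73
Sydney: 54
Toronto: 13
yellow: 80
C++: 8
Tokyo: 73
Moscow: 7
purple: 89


Looking up key 'C++'
Value: 8

8


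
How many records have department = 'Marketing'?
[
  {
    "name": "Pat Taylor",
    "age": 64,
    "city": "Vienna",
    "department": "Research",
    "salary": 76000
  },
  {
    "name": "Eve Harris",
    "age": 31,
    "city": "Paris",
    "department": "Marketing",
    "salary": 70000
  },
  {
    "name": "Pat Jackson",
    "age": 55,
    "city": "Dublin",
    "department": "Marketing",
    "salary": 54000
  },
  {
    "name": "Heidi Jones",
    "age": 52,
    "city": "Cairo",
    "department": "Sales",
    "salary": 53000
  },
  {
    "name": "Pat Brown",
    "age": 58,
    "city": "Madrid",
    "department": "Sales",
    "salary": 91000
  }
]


Data: 5 records
Condition: department = 'Marketing'

Checking each record:
  Pat Taylor: Research
  Eve Harris: Marketing MATCH
  Pat Jackson: Marketing MATCH
  Heidi Jones: Sales
  Pat Brown: Sales

Count: 2

2


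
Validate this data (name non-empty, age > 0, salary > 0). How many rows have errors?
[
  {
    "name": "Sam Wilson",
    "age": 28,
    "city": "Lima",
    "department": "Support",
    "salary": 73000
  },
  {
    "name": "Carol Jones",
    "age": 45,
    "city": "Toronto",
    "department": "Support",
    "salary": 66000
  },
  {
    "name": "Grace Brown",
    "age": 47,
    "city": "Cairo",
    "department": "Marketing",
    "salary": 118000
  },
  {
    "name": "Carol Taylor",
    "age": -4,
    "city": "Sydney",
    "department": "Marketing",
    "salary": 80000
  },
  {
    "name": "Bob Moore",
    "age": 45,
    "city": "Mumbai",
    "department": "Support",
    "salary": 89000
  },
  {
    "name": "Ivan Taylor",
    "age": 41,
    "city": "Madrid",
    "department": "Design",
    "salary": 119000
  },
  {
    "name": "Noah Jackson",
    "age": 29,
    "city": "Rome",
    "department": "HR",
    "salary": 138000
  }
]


Validating 7 records:
Rules: name non-empty, age > 0, salary > 0

  Row 1 (Sam Wilson): OK
  Row 2 (Carol Jones): OK
  Row 3 (Grace Brown): OK
  Row 4 (Carol Taylor): negative age: -4
  Row 5 (Bob Moore): OK
  Row 6 (Ivan Taylor): OK
  Row 7 (Noah Jackson): OK

Total errors: 1

1 errors


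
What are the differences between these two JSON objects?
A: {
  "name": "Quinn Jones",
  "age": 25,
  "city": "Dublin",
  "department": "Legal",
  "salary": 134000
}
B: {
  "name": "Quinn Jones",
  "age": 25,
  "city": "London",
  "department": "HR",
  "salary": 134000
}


Comparing each field (in key order):
  name: same
  age: same
  city: DIFFERENT
  department: DIFFERENT
  salary: same
Differences:
  city: Dublin -> London
  department: Legal -> HR

2 field(s) changed

2 changes: city, department


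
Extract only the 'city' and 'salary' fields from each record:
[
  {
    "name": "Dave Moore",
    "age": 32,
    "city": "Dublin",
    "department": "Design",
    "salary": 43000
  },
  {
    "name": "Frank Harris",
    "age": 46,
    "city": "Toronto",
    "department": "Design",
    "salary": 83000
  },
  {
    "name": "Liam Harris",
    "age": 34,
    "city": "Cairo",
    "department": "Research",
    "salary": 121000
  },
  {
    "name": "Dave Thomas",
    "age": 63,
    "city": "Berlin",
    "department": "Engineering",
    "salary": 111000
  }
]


Original: 4 records with fields: name, age, city, department, salary
Keep: ['city', 'salary']
Drop: ['name', 'age', 'department']
Result: 4 records, 2 fields each

[
  {
    "city": "Dublin",
    "salary": 43000
  },
  {
    "city": "Toronto",
    "salary": 83000
  },
  {
    "city": "Cairo",
    "salary": 121000
  },
  {
    "city": "Berlin",
    "salary": 111000
  }
]


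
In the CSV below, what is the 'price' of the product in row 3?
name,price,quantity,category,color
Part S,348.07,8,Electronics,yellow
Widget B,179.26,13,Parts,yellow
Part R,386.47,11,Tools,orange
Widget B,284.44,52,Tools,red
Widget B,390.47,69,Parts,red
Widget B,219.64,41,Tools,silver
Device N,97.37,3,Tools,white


Query: Row 3 ('Part R'), column 'price'
Value: 386.47

386.47


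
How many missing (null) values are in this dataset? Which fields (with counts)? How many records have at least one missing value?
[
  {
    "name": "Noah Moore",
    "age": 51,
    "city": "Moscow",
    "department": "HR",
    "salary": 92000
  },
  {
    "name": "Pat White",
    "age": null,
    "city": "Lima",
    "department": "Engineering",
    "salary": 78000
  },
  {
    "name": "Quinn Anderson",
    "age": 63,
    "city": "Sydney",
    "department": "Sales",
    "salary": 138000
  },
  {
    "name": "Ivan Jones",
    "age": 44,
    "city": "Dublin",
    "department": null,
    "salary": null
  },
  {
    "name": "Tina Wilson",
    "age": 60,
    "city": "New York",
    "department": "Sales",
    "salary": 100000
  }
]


Checking for missing (null) values in 5 records:

  Noah Moore: complete
  Pat White: age
  Quinn Anderson: complete
  Ivan Jones: department, salary
  Tina Wilson: complete

Per field:
  name: 0 missing
  age: 1 missing
  city: 0 missing
  department: 1 missing
  salary: 1 missing

Total missing values: 3
Records with any missing: 2

3 missing values (age: 1, department: 1, salary: 1); 2 incomplete records


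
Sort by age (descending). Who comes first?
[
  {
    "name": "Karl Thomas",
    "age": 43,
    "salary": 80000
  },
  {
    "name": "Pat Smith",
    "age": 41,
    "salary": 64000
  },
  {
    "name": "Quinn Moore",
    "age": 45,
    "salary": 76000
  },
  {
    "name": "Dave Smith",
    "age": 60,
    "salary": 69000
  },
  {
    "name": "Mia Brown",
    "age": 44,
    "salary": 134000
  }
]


Sort by: age (descending)

Sorted order:
  1. Dave Smith (age = 60)
  2. Quinn Moore (age = 45)
  3. Mia Brown (age = 44)
  4. Karl Thomas (age = 43)
  5. Pat Smith (age = 41)

First: Dave Smith

Dave Smith


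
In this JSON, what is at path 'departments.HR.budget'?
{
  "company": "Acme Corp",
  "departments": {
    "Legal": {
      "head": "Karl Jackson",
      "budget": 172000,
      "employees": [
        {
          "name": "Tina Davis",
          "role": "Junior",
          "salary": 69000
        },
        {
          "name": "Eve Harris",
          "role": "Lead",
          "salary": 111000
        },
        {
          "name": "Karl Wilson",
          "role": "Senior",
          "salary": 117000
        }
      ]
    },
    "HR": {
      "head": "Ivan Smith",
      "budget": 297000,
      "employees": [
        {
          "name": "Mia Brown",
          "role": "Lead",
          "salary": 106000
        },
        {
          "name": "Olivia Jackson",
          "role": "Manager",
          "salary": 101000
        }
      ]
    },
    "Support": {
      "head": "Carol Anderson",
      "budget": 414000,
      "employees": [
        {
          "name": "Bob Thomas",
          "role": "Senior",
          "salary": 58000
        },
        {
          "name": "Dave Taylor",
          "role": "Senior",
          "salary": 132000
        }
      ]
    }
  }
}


Path: departments.HR.budget

Navigate:
  -> departments
  -> HR
  -> budget = 297000

297000


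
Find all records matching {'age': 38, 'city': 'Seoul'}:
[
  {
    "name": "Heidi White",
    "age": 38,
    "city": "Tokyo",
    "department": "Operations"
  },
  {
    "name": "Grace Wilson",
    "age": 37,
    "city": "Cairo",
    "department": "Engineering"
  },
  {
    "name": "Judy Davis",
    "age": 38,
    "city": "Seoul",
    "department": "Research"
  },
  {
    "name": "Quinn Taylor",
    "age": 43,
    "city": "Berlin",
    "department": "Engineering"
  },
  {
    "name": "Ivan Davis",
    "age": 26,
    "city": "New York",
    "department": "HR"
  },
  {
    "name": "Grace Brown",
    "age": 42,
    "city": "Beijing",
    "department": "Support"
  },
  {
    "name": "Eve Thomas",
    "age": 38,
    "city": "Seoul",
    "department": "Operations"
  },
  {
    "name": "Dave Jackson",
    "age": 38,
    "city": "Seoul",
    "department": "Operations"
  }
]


Search criteria: {'age': 38, 'city': 'Seoul'}

Checking 8 records:
  Heidi White: {age: 38, city: Tokyo}
  Grace Wilson: {age: 37, city: Cairo}
  Judy Davis: {age: 38, city: Seoul} <-- MATCH
  Quinn Taylor: {age: 43, city: Berlin}
  Ivan Davis: {age: 26, city: New York}
  Grace Brown: {age: 42, city: Beijing}
  Eve Thomas: {age: 38, city: Seoul} <-- MATCH
  Dave Jackson: {age: 38, city: Seoul} <-- MATCH

Matches: ["Judy Davis", "Eve Thomas", "Dave Jackson"]

["Judy Davis", "Eve Thomas", "Dave Jackson"]


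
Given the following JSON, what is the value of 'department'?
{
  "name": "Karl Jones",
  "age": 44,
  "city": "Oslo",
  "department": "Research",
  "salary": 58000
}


Looking up field 'department'
Value: Research

Research


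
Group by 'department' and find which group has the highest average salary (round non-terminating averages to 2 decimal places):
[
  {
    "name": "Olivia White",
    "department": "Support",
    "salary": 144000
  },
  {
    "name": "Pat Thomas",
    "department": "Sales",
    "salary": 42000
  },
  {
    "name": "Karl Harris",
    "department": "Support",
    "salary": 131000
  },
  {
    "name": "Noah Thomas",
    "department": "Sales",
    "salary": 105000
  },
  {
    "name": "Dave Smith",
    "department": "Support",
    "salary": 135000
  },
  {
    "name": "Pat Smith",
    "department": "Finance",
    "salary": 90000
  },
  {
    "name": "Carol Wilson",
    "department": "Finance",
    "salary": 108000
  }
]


Group by: department

Groups:
  Finance: 2 people, avg salary = 198000/2 = $99000
  Sales: 2 people, avg salary = 147000/2 = $73500
  Support: 3 people, avg salary = 410000/3 ≈ $136666.67

Highest average salary: Support (≈$136666.67)

Support (≈$136666.67)


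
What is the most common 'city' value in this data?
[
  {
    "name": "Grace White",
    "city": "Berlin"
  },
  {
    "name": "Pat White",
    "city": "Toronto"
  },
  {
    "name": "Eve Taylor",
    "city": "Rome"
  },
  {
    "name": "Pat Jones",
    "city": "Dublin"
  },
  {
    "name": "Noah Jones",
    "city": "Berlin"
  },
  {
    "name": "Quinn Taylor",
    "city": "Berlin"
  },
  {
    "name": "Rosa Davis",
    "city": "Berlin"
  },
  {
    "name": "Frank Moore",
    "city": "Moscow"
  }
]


Counting 'city' values across 8 records:

  Berlin: 4 ####
  Toronto: 1 #
  Rome: 1 #
  Dublin: 1 #
  Moscow: 1 #

Most common: Berlin (4 times)

Berlin (4 times)


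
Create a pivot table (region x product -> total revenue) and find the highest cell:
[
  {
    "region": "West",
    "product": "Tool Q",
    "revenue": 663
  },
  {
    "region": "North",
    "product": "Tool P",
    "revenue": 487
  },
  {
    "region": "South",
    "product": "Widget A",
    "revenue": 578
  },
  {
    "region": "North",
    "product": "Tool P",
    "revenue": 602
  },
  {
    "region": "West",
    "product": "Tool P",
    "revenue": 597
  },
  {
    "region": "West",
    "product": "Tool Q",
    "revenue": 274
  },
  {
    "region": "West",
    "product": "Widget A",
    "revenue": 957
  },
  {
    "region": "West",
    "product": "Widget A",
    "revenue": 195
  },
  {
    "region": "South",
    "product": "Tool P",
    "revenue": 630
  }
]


Pivot: region (rows) x product (columns) -> total revenue

     Tool P        Tool Q        Widget A    
North         1089             0             0  
South          630             0           578  
West           597           937          1152  

Highest: West / Widget A = $1152

West / Widget A = $1152


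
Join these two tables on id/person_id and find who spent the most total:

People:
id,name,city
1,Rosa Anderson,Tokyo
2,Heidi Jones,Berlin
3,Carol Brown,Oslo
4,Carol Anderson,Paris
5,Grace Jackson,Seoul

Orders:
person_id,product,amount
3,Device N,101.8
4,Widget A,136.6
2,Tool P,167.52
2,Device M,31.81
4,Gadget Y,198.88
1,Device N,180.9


Join on: people.id = orders.person_id

Joined rows:
  Carol Brown (Oslo) bought Device N for $101.8
  Carol Anderson (Paris) bought Widget A for $136.6
  Heidi Jones (Berlin) bought Tool P for $167.52
  Heidi Jones (Berlin) bought Device M for $31.81
  Carol Anderson (Paris) bought Gadget Y for $198.88
  Rosa Anderson (Tokyo) bought Device N for $180.9

Total per person:
  Carol Anderson: $335.48
  Heidi Jones: $199.33
  Rosa Anderson: $180.90
  Carol Brown: $101.80

Top spender: Carol Anderson ($335.48)

Carol Anderson ($335.48)


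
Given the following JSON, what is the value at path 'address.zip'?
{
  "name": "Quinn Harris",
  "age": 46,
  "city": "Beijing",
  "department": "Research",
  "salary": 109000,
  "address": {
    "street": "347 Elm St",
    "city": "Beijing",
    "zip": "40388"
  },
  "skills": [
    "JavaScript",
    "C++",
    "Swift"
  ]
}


Query: address.zip
Path: address -> zip
Value: 40388

40388


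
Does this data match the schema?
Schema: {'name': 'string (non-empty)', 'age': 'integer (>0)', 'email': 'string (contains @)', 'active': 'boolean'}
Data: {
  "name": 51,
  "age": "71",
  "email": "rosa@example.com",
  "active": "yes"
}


Validating each field against schema:
  name: FAIL (51 is not a string)
  age: FAIL ("71" is not an integer)
  email: OK (string with @)
  active: FAIL ("yes" is not a boolean)

Result: INVALID (3 errors: name, age, active)

INVALID (3 errors: name, age, active)


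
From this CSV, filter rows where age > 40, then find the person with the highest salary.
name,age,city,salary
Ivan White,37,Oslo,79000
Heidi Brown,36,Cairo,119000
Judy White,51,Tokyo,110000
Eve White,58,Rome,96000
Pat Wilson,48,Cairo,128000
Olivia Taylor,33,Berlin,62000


Filter: age > 40
Sort by: salary (descending)

Filtered records (3):
  Pat Wilson, age 48, salary $128000
  Judy White, age 51, salary $110000
  Eve White, age 58, salary $96000

Highest salary: Pat Wilson ($128000)

Pat Wilson


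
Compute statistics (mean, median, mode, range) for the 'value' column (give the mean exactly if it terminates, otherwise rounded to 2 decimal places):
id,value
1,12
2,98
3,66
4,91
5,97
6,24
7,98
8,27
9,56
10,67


Data: [12, 98, 66, 91, 97, 24, 98, 27, 56, 67]
Count: 10
Sum: 636
Mean: 636/10 = 63.6
Sorted: [12, 24, 27, 56, 66, 67, 91, 97, 98, 98]
Median: 66.5
Mode: 98 (2 times)
Range: 98 - 12 = 86
Min: 12, Max: 98

mean=63.6, median=66.5, mode=98, range=86


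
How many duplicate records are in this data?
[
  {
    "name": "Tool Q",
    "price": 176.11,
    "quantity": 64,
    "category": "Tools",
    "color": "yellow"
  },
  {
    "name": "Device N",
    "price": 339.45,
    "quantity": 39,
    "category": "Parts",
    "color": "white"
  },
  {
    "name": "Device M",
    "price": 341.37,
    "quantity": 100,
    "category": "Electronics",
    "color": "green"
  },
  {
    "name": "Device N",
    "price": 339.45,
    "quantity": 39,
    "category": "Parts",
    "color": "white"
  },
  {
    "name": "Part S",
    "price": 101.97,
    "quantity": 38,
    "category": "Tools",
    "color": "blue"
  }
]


Checking 5 records for duplicates:

  Row 1: Tool Q ($176.11, qty 64)
  Row 2: Device N ($339.45, qty 39)
  Row 3: Device M ($341.37, qty 100)
  Row 4: Device N ($339.45, qty 39) <-- DUPLICATE
  Row 5: Part S ($101.97, qty 38)

Duplicates found: 1
Unique records: 4

1 duplicates, 4 unique


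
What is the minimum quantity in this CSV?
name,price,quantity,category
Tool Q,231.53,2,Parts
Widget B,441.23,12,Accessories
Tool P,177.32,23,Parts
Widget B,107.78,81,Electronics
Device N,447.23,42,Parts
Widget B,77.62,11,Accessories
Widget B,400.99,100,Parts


Computing minimum quantity:
Values: [2, 12, 23, 81, 42, 11, 100]
Min = 2

2


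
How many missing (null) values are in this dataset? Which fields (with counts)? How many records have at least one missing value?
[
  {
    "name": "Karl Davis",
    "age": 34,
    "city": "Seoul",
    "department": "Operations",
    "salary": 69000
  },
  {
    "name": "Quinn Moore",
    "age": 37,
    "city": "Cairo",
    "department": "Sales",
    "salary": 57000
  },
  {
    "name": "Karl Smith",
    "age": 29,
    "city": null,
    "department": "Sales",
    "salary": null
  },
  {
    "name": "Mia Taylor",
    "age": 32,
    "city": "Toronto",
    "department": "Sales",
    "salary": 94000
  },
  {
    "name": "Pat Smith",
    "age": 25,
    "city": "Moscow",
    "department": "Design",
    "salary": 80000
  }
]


Checking for missing (null) values in 5 records:

  Karl Davis: complete
  Quinn Moore: complete
  Karl Smith: city, salary
  Mia Taylor: complete
  Pat Smith: complete

Per field:
  name: 0 missing
  age: 0 missing
  city: 1 missing
  department: 0 missing
  salary: 1 missing

Total missing values: 2
Records with any missing: 1

2 missing values (city: 1, salary: 1); 1 incomplete records


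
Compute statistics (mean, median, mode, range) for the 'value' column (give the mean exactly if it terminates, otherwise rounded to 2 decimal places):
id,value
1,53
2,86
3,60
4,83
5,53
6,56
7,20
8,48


Data: [53, 86, 60, 83, 53, 56, 20, 48]
Count: 8
Sum: 459
Mean: 459/8 = 57.375
Sorted: [20, 48, 53, 53, 56, 60, 83, 86]
Median: 54.5
Mode: 53 (2 times)
Range: 86 - 20 = 66
Min: 20, Max: 86

mean=57.375, median=54.5, mode=53, range=66


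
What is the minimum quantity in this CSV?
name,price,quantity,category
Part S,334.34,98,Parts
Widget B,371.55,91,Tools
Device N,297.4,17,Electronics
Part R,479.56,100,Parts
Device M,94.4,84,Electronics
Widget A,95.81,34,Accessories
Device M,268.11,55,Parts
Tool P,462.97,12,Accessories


Computing minimum quantity:
Values: [98, 91, 17, 100, 84, 34, 55, 12]
Min = 12

12


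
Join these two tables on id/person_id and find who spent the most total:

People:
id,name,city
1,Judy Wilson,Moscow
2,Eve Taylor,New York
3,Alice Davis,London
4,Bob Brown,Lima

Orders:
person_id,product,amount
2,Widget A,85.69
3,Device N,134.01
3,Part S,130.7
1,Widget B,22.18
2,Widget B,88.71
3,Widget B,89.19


Join on: people.id = orders.person_id

Joined rows:
  Eve Taylor (New York) bought Widget A for $85.69
  Alice Davis (London) bought Device N for $134.01
  Alice Davis (London) bought Part S for $130.7
  Judy Wilson (Moscow) bought Widget B for $22.18
  Eve Taylor (New York) bought Widget B for $88.71
  Alice Davis (London) bought Widget B for $89.19

Total per person:
  Alice Davis: $353.90
  Eve Taylor: $174.40
  Judy Wilson: $22.18

Top spender: Alice Davis ($353.90)

Alice Davis ($353.90)


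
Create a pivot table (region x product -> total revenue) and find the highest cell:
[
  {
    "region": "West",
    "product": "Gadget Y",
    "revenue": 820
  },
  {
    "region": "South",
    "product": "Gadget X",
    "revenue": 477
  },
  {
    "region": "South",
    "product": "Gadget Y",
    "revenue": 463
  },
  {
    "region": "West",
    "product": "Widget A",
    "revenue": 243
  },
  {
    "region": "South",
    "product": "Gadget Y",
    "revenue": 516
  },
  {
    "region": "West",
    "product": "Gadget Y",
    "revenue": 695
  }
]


Pivot: region (rows) x product (columns) -> total revenue

     Gadget X      Gadget Y      Widget A    
South          477           979             0  
West             0          1515           243  

Highest: West / Gadget Y = $1515

West / Gadget Y = $1515


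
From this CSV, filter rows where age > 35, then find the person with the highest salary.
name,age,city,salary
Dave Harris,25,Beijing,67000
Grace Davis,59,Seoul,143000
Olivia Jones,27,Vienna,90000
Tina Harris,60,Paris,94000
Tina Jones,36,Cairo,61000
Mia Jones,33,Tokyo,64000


Filter: age > 35
Sort by: salary (descending)

Filtered records (3):
  Grace Davis, age 59, salary $143000
  Tina Harris, age 60, salary $94000
  Tina Jones, age 36, salary $61000

Highest salary: Grace Davis ($143000)

Grace Davis


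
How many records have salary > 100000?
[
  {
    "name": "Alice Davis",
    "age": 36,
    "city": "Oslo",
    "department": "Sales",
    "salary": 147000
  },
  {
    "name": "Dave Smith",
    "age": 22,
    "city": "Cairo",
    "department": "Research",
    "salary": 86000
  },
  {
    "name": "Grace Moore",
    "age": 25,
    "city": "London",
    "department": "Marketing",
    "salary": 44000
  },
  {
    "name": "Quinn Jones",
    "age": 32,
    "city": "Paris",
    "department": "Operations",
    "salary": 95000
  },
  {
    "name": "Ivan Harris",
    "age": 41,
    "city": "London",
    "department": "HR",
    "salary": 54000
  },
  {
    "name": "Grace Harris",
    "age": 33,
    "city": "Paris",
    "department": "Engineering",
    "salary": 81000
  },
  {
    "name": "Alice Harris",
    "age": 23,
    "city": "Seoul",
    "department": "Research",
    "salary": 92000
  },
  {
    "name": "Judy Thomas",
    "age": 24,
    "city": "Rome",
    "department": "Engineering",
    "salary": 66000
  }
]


Data: 8 records
Condition: salary > 100000

Checking each record:
  Alice Davis: 147000 MATCH
  Dave Smith: 86000
  Grace Moore: 44000
  Quinn Jones: 95000
  Ivan Harris: 54000
  Grace Harris: 81000
  Alice Harris: 92000
  Judy Thomas: 66000

Count: 1

1


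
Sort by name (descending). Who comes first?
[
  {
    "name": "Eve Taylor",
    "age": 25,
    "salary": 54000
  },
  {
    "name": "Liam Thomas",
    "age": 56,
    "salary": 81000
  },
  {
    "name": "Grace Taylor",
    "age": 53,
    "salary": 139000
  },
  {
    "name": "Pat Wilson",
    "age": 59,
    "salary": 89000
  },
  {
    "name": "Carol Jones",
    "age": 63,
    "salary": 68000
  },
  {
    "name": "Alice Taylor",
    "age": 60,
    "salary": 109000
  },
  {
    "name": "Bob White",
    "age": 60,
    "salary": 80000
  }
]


Sort by: name (descending)

Sorted order:
  1. Pat Wilson (name = Pat Wilson)
  2. Liam Thomas (name = Liam Thomas)
  3. Grace Taylor (name = Grace Taylor)
  4. Eve Taylor (name = Eve Taylor)
  5. Carol Jones (name = Carol Jones)
  6. Bob White (name = Bob White)
  7. Alice Taylor (name = Alice Taylor)

First: Pat Wilson

Pat Wilson


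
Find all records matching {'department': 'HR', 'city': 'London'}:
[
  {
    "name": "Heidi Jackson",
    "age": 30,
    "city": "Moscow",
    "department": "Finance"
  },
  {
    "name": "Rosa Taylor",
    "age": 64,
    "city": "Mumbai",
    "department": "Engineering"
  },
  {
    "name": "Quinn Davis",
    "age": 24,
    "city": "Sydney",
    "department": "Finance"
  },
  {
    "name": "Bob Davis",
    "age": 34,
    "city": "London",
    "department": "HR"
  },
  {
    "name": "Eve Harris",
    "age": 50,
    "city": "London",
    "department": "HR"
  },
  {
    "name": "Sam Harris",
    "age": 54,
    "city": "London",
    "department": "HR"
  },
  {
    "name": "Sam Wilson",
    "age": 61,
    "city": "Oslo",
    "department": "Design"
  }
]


Search criteria: {'department': 'HR', 'city': 'London'}

Checking 7 records:
  Heidi Jackson: {department: Finance, city: Moscow}
  Rosa Taylor: {department: Engineering, city: Mumbai}
  Quinn Davis: {department: Finance, city: Sydney}
  Bob Davis: {department: HR, city: London} <-- MATCH
  Eve Harris: {department: HR, city: London} <-- MATCH
  Sam Harris: {department: HR, city: London} <-- MATCH
  Sam Wilson: {department: Design, city: Oslo}

Matches: ["Bob Davis", "Eve Harris", "Sam Harris"]

["Bob Davis", "Eve Harris", "Sam Harris"]
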